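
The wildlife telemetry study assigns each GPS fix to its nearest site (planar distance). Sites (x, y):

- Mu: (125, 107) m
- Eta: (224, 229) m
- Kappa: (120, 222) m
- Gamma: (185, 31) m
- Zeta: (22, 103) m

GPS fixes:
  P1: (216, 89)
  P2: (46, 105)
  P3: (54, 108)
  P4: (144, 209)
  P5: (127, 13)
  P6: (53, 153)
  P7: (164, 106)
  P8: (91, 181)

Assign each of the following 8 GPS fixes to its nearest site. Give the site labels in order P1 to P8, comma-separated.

Gamma, Zeta, Zeta, Kappa, Gamma, Zeta, Mu, Kappa

P1 → Gamma (d²=4325.00)
P2 → Zeta (d²=580.00)
P3 → Zeta (d²=1049.00)
P4 → Kappa (d²=745.00)
P5 → Gamma (d²=3688.00)
P6 → Zeta (d²=3461.00)
P7 → Mu (d²=1522.00)
P8 → Kappa (d²=2522.00)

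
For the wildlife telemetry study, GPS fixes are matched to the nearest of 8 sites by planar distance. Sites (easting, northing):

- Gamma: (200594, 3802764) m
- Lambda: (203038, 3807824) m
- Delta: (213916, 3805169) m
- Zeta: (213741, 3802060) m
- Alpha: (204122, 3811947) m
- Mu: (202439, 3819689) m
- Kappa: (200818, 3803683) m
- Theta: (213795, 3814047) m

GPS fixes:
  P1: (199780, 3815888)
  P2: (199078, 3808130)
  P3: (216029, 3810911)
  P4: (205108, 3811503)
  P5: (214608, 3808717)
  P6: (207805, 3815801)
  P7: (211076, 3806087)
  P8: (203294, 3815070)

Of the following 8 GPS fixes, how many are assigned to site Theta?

1

P1 → Mu
P2 → Lambda
P3 → Theta
P4 → Alpha
P5 → Delta
P6 → Alpha
P7 → Delta
P8 → Alpha
1 of the 8 goes to Theta.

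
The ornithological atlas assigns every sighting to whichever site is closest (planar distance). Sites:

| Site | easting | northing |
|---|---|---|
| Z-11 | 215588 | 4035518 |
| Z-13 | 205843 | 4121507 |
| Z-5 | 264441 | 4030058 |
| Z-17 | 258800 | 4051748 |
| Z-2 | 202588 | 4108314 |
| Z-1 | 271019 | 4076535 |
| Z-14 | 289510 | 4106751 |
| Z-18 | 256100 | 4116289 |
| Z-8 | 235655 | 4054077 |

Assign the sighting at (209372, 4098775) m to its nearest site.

Squared distances to each site:
Z-11: 4040086705.000; Z-13: 529197665.000; Z-5: 7754620850.000; Z-17: 4654665913.000; Z-2: 137015177.000; Z-1: 4294970209.000; Z-14: 6485715620.000; Z-18: 2490246180.000; Z-8: 2688707293.000.
Minimum at Z-2.

Z-2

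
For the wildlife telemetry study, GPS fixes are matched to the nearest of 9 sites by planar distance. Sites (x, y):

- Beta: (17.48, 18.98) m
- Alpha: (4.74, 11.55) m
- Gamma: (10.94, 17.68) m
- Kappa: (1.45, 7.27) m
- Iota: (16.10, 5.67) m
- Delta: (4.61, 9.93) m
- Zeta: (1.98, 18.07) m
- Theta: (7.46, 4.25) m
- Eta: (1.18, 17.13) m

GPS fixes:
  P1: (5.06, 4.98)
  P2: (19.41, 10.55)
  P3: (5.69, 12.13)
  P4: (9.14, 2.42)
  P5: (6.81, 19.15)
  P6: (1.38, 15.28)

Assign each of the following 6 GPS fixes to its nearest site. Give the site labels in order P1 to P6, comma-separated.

Theta, Iota, Alpha, Theta, Gamma, Eta

P1 → Theta (d²=6.29)
P2 → Iota (d²=34.77)
P3 → Alpha (d²=1.24)
P4 → Theta (d²=6.17)
P5 → Gamma (d²=19.22)
P6 → Eta (d²=3.46)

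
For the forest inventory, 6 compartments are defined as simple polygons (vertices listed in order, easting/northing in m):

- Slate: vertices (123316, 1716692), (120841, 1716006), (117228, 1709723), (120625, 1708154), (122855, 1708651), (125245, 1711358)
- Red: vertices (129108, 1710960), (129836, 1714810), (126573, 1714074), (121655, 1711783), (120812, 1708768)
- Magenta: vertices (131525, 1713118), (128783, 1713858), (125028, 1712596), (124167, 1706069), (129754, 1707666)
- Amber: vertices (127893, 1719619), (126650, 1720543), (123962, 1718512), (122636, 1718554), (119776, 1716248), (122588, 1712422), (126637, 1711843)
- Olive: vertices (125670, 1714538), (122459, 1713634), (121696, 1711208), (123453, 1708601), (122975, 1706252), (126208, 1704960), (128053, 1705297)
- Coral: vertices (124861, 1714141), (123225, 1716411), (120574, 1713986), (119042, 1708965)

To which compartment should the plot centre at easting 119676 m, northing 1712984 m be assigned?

Slate

Cast a ray rightward from (119676, 1712984). For each polygon, the edges (by vertex number in listed order) whose endpoints lie on opposite sides of northing = 1712984, where each meets that height, and whether that is right or left of the point:
Slate: 2–3 at easting≈119103.2 (left), 6–1 at easting≈124657.0 (right) → 1 crossing.
Red: 1–2 at easting≈129490.7 (right), 3–4 at easting≈124233.1 (right) → 2 crossings.
Magenta: 2–3 at easting≈126182.5 (right), 5–1 at easting≈131481.5 (right) → 2 crossings.
Amber: 5–6 at easting≈122174.9 (right), 7–1 at easting≈126821.3 (right) → 2 crossings.
Olive: 2–3 at easting≈122254.6 (right), 7–1 at easting≈126070.7 (right) → 2 crossings.
Coral: 3–4 at easting≈120268.3 (right), 4–1 at easting≈123560.3 (right) → 2 crossings.
Only Slate has an odd count, so the point is inside Slate.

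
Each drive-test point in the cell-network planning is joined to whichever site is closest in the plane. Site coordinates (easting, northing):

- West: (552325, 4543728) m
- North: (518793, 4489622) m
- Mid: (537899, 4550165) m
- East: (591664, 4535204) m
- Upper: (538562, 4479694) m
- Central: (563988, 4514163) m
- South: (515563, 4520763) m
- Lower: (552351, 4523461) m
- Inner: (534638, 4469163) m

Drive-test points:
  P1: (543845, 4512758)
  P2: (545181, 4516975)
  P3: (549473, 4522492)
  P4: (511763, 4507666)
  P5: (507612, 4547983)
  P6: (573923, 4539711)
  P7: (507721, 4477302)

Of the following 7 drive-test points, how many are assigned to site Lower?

P1 → Lower
P2 → Lower
P3 → Lower
P4 → South
P5 → South
P6 → East
P7 → North
3 of the 7 go to Lower.

3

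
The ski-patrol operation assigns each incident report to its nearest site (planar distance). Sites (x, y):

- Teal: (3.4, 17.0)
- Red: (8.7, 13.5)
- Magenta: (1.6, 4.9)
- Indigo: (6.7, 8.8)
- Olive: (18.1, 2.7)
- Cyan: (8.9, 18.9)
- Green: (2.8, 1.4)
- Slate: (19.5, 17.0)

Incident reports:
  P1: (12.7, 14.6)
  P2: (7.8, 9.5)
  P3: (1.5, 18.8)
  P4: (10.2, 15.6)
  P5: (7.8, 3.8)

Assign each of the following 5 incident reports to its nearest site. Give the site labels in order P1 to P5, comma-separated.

Red, Indigo, Teal, Red, Indigo

P1 → Red (d²=17.21)
P2 → Indigo (d²=1.70)
P3 → Teal (d²=6.85)
P4 → Red (d²=6.66)
P5 → Indigo (d²=26.21)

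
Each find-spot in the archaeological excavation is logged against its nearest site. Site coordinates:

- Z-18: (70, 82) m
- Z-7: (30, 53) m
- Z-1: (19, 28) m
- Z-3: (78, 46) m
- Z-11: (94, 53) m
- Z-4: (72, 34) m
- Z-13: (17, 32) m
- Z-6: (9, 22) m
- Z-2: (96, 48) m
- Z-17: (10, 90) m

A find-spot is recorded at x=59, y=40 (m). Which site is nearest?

Squared distances to each site:
Z-18: 1885.000; Z-7: 1010.000; Z-1: 1744.000; Z-3: 397.000; Z-11: 1394.000; Z-4: 205.000; Z-13: 1828.000; Z-6: 2824.000; Z-2: 1433.000; Z-17: 4901.000.
Minimum at Z-4.

Z-4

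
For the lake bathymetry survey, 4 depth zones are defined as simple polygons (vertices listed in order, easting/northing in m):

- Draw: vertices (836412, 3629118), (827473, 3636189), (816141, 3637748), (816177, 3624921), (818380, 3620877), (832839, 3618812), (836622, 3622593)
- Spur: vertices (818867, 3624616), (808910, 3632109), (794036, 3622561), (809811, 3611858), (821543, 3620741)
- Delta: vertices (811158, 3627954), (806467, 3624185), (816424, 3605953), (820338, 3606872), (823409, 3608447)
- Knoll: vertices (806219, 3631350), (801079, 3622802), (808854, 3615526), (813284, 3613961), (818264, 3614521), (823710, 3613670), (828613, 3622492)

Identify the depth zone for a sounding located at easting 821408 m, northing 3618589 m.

Knoll

Cast a ray rightward from (821408, 3618589). For each polygon, the edges (by vertex number in listed order) whose endpoints lie on opposite sides of northing = 3618589, where each meets that height, and whether that is right or left of the point:
Draw: no edge straddles that height → 0 crossings.
Spur: 3–4 at easting≈799890.3 (left), 4–5 at easting≈818700.8 (left) → 0 crossings.
Delta: 2–3 at easting≈809523.1 (left), 5–1 at easting≈817039.5 (left) → 0 crossings.
Knoll: 2–3 at easting≈805580.9 (left), 6–7 at easting≈826443.8 (right) → 1 crossing.
Only Knoll has an odd count, so the point is inside Knoll.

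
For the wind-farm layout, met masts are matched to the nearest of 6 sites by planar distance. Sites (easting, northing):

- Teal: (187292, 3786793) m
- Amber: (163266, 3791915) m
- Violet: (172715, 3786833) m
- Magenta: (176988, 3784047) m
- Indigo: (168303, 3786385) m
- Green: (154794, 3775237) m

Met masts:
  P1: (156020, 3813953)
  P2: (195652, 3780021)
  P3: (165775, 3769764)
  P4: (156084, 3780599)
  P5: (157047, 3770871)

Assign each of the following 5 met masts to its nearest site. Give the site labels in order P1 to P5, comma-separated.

P1 → Amber (d²=538177960.00)
P2 → Teal (d²=115749584.00)
P3 → Green (d²=150536090.00)
P4 → Green (d²=30415144.00)
P5 → Green (d²=24137965.00)

Amber, Teal, Green, Green, Green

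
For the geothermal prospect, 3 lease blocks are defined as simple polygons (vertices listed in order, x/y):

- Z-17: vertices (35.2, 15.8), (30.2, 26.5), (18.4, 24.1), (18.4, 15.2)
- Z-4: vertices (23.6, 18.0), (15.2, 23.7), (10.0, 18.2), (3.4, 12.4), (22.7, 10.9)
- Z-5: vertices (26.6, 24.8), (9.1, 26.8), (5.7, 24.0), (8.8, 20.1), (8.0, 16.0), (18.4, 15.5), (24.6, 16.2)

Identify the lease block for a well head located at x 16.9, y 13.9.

Cast a ray rightward from (16.9, 13.9). For each polygon, the edges (by vertex number in listed order) whose endpoints lie on opposite sides of y = 13.9, where each meets that height, and whether that is right or left of the point:
Z-17: no edge straddles that height → 0 crossings.
Z-4: 3–4 at x≈5.11 (left), 5–1 at x≈23.08 (right) → 1 crossing.
Z-5: no edge straddles that height → 0 crossings.
Only Z-4 has an odd count, so the point is inside Z-4.

Z-4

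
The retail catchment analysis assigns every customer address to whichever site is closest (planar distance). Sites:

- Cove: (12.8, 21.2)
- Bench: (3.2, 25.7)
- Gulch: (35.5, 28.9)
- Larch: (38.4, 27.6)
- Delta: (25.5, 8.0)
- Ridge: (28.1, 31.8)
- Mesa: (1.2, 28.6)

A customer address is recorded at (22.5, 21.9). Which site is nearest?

Squared distances to each site:
Cove: 94.580; Bench: 386.930; Gulch: 218.000; Larch: 285.300; Delta: 202.210; Ridge: 129.370; Mesa: 498.580.
Minimum at Cove.

Cove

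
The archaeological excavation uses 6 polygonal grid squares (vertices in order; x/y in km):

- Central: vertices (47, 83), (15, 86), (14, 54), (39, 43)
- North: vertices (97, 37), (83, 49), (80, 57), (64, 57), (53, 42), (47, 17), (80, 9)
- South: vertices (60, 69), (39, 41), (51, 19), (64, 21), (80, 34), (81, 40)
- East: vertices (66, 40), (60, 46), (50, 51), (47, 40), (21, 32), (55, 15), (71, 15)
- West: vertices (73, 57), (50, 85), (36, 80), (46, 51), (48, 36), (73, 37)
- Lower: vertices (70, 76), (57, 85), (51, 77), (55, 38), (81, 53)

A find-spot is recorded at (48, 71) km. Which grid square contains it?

Cast a ray rightward from (48, 71). For each polygon, the edges (by vertex number in listed order) whose endpoints lie on opposite sides of y = 71, where each meets that height, and whether that is right or left of the point:
Central: 2–3 at x≈14.5 (left), 4–1 at x≈44.6 (left) → 0 crossings.
North: no edge straddles that height → 0 crossings.
South: no edge straddles that height → 0 crossings.
East: no edge straddles that height → 0 crossings.
West: 1–2 at x≈61.5 (right), 3–4 at x≈39.1 (left) → 1 crossing.
Lower: 3–4 at x≈51.6 (right), 5–1 at x≈72.4 (right) → 2 crossings.
Only West has an odd count, so the point is inside West.

West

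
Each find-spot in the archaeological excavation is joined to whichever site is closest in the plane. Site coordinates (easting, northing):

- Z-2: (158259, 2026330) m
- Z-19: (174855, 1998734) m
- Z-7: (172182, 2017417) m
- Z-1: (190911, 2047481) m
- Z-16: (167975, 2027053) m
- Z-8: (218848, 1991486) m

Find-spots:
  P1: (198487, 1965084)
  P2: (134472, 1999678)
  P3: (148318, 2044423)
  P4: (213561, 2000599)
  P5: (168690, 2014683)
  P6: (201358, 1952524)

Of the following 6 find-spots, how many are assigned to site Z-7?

P1 → Z-8
P2 → Z-2
P3 → Z-2
P4 → Z-8
P5 → Z-7
P6 → Z-8
1 of the 6 goes to Z-7.

1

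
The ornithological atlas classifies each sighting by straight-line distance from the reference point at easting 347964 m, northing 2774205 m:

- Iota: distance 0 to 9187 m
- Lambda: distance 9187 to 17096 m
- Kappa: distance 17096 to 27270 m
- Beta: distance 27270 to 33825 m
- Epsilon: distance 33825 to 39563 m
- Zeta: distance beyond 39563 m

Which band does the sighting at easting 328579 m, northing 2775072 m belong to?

Kappa

Distance = √((328579−347964)² + (2775072−2774205)²) = √(375778225.000 + 751689.000) = 19404.379 m.
17096 ≤ 19404.379 < 27270 → Kappa.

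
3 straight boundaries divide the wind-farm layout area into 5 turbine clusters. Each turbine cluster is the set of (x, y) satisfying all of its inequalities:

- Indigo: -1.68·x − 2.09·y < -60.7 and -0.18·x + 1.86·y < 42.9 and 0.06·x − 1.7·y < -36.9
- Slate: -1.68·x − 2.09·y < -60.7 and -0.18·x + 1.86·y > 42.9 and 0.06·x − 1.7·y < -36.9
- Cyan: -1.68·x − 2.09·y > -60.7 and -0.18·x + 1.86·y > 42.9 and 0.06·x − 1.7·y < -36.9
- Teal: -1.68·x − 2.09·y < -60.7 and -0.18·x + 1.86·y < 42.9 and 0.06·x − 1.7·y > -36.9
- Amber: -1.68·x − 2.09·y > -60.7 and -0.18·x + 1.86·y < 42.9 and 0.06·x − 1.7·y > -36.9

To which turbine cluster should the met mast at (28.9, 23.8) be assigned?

Indigo

-1.68·28.9 − 2.09·23.8 = -98.294, which is < -60.7
-0.18·28.9 + 1.86·23.8 = 39.066, which is < 42.9
0.06·28.9 − 1.7·23.8 = -38.726, which is < -36.9
This sign pattern matches Indigo.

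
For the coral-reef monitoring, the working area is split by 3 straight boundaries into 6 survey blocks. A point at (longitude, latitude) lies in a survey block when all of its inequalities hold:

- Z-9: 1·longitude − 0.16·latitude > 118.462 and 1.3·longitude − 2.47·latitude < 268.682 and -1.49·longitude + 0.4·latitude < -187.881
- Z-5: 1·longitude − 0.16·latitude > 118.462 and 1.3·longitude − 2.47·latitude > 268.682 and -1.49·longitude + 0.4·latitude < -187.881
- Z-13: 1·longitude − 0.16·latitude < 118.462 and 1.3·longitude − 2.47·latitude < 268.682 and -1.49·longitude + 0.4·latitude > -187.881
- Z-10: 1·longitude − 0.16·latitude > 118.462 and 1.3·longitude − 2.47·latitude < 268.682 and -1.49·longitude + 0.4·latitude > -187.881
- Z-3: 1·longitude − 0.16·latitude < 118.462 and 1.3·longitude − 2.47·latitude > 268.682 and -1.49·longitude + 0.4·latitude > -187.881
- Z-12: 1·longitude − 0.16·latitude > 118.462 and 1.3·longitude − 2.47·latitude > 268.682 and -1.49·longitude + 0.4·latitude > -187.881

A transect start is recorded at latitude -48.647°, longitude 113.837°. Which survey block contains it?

1·113.837 − 0.16·-48.647 = 121.621, which is > 118.462
1.3·113.837 − 2.47·-48.647 = 268.146, which is < 268.682
-1.49·113.837 + 0.4·-48.647 = -189.076, which is < -187.881
This sign pattern matches Z-9.

Z-9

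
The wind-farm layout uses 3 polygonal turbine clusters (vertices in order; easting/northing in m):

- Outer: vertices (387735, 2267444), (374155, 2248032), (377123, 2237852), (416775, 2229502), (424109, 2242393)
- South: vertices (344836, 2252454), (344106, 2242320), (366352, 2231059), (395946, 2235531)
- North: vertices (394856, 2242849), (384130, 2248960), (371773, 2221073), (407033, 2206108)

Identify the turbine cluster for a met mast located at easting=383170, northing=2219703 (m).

Cast a ray rightward from (383170, 2219703). For each polygon, the edges (by vertex number in listed order) whose endpoints lie on opposite sides of northing = 2219703, where each meets that height, and whether that is right or left of the point:
Outer: no edge straddles that height → 0 crossings.
South: no edge straddles that height → 0 crossings.
North: 3–4 at easting≈375000.9 (left), 4–1 at easting≈402527.2 (right) → 1 crossing.
Only North has an odd count, so the point is inside North.

North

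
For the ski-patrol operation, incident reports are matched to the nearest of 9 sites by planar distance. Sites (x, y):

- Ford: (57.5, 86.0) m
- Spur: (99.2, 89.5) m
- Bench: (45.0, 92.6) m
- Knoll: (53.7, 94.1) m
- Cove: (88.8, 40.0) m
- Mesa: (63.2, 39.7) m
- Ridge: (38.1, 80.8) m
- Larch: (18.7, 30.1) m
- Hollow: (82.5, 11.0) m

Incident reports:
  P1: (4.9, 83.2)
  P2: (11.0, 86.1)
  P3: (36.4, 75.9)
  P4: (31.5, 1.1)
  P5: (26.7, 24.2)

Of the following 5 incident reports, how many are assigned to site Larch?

P1 → Ridge
P2 → Ridge
P3 → Ridge
P4 → Larch
P5 → Larch
2 of the 5 go to Larch.

2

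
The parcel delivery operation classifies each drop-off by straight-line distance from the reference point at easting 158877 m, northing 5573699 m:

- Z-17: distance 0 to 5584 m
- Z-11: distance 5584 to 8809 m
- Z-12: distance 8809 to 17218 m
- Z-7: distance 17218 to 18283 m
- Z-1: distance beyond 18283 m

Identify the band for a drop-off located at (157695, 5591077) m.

Distance = √((157695−158877)² + (5591077−5573699)²) = √(1397124.000 + 301994884.000) = 17418.152 m.
17218 ≤ 17418.152 < 18283 → Z-7.

Z-7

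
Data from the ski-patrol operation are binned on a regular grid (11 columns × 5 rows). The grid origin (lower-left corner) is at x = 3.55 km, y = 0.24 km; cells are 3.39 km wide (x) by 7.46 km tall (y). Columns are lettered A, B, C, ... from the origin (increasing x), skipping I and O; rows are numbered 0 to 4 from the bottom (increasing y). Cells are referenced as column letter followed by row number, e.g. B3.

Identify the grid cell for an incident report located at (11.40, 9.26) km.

Column index: ⌊(11.40 − 3.55) / 3.39⌋ = ⌊2.316⌋ = 2 → column C
Row offset from origin: ⌊(9.26 − 0.24) / 7.46⌋ = ⌊1.209⌋ = 1 → row 1

C1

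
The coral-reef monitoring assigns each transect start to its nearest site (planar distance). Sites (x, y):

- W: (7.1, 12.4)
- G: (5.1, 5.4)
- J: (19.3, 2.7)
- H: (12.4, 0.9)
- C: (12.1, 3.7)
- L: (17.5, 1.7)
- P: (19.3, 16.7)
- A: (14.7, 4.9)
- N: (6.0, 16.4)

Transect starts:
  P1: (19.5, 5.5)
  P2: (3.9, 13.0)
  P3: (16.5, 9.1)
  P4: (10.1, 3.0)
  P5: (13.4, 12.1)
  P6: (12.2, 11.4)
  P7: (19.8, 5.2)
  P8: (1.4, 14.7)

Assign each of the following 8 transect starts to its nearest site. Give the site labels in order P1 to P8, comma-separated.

P1 → J (d²=7.88)
P2 → W (d²=10.60)
P3 → A (d²=20.88)
P4 → C (d²=4.49)
P5 → W (d²=39.78)
P6 → W (d²=27.01)
P7 → J (d²=6.50)
P8 → N (d²=24.05)

J, W, A, C, W, W, J, N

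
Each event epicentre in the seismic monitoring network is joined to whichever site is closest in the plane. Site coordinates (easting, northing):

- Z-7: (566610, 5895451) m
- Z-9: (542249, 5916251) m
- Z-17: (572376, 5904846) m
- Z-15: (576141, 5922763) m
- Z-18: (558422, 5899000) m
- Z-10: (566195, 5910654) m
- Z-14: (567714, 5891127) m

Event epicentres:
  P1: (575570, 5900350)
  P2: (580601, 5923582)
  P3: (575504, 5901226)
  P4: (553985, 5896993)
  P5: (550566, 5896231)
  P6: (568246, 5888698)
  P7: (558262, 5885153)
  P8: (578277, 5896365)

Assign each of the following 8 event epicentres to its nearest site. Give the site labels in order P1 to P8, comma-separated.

Z-17, Z-15, Z-17, Z-18, Z-18, Z-14, Z-14, Z-17

P1 → Z-17 (d²=30415652.00)
P2 → Z-15 (d²=20562361.00)
P3 → Z-17 (d²=22888784.00)
P4 → Z-18 (d²=23715018.00)
P5 → Z-18 (d²=69384097.00)
P6 → Z-14 (d²=6183065.00)
P7 → Z-14 (d²=125028980.00)
P8 → Z-17 (d²=106749162.00)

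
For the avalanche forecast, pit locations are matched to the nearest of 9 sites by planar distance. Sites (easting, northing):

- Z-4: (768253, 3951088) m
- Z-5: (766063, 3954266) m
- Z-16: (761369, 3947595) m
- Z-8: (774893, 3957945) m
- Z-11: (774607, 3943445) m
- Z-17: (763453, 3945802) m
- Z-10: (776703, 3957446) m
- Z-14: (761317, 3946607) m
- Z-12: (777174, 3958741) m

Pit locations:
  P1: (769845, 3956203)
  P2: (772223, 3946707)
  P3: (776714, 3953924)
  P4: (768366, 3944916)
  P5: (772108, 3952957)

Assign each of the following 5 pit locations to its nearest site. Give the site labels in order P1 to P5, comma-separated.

Z-5, Z-11, Z-10, Z-17, Z-4

P1 → Z-5 (d²=18055493.00)
P2 → Z-11 (d²=16324100.00)
P3 → Z-10 (d²=12404605.00)
P4 → Z-17 (d²=24922565.00)
P5 → Z-4 (d²=18354186.00)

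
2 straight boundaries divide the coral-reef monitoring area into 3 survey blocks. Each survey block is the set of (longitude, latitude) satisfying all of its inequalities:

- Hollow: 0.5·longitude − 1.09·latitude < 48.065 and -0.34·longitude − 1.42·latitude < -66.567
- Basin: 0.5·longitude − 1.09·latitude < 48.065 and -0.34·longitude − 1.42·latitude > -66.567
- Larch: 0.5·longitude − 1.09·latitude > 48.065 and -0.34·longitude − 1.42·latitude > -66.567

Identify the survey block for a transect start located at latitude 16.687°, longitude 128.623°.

Hollow

0.5·128.623 − 1.09·16.687 = 46.123, which is < 48.065
-0.34·128.623 − 1.42·16.687 = -67.427, which is < -66.567
This sign pattern matches Hollow.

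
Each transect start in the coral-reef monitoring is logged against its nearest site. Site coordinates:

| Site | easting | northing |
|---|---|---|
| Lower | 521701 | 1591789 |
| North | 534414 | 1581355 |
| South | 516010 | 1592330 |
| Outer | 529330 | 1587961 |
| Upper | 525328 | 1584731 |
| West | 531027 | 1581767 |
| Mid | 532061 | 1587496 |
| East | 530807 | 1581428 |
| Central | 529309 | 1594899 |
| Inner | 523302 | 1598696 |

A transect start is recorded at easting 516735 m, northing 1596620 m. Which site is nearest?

South

Squared distances to each site:
Lower: 47999717.000; North: 545567266.000; South: 18929725.000; Outer: 233612306.000; Upper: 215187970.000; West: 424872873.000; Mid: 318133652.000; East: 428818048.000; Central: 161067317.000; Inner: 47435265.000.
Minimum at South.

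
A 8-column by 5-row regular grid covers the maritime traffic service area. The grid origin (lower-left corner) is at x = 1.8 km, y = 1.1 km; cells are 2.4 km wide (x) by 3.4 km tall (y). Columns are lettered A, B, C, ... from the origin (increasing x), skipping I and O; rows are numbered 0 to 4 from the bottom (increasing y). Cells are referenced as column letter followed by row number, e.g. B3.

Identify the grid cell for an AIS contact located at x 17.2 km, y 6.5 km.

Column index: ⌊(17.2 − 1.8) / 2.4⌋ = ⌊6.417⌋ = 6 → column G
Row offset from origin: ⌊(6.5 − 1.1) / 3.4⌋ = ⌊1.588⌋ = 1 → row 1

G1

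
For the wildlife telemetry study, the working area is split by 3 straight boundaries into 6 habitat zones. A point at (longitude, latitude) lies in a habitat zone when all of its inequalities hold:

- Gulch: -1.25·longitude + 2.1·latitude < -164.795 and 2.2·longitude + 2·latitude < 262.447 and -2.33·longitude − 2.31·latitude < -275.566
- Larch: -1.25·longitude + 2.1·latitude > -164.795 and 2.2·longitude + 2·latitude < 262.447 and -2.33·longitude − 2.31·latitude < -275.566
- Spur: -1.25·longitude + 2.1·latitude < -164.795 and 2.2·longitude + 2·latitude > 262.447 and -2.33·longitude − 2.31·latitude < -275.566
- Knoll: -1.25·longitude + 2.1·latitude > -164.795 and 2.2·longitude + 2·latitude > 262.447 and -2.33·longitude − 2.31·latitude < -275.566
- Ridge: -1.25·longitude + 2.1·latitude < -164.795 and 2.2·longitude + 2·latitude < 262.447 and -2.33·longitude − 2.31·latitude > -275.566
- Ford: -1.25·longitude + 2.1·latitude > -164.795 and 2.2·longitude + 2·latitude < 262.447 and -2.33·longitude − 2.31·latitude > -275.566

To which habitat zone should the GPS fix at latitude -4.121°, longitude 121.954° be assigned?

-1.25·121.954 + 2.1·-4.121 = -161.097, which is > -164.795
2.2·121.954 + 2·-4.121 = 260.057, which is < 262.447
-2.33·121.954 − 2.31·-4.121 = -274.633, which is > -275.566
This sign pattern matches Ford.

Ford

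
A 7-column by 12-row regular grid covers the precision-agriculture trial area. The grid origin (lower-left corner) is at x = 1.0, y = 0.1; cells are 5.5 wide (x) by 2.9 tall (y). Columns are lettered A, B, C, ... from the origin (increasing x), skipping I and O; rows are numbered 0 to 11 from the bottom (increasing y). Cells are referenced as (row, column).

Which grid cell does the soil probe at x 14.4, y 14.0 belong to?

(4, C)

Column index: ⌊(14.4 − 1.0) / 5.5⌋ = ⌊2.436⌋ = 2 → column C
Row offset from origin: ⌊(14.0 − 0.1) / 2.9⌋ = ⌊4.793⌋ = 4 → row 4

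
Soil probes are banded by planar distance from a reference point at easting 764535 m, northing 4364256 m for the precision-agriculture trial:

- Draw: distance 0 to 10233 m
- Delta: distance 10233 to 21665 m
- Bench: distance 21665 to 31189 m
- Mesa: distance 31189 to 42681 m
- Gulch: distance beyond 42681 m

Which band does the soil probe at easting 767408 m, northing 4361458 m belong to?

Draw

Distance = √((767408−764535)² + (4361458−4364256)²) = √(8254129.000 + 7828804.000) = 4010.353 m.
0 ≤ 4010.353 < 10233 → Draw.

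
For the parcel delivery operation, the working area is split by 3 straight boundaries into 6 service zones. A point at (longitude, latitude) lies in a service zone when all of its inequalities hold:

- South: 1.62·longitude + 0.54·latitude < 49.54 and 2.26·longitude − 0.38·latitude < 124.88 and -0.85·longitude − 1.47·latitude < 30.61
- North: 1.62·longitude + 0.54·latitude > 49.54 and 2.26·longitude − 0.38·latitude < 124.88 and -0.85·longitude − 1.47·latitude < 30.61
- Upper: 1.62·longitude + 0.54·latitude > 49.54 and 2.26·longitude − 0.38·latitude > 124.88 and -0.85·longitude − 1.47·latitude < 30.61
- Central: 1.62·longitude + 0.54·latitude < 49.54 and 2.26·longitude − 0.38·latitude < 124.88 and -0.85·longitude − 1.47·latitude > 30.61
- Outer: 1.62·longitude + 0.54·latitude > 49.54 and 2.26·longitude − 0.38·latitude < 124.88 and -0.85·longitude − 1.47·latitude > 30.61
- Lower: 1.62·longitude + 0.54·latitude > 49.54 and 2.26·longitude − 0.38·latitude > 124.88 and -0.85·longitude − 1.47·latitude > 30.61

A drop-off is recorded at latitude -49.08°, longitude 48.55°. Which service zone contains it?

Lower

1.62·48.55 + 0.54·-49.08 = 52.148, which is > 49.54
2.26·48.55 − 0.38·-49.08 = 128.373, which is > 124.88
-0.85·48.55 − 1.47·-49.08 = 30.880, which is > 30.61
This sign pattern matches Lower.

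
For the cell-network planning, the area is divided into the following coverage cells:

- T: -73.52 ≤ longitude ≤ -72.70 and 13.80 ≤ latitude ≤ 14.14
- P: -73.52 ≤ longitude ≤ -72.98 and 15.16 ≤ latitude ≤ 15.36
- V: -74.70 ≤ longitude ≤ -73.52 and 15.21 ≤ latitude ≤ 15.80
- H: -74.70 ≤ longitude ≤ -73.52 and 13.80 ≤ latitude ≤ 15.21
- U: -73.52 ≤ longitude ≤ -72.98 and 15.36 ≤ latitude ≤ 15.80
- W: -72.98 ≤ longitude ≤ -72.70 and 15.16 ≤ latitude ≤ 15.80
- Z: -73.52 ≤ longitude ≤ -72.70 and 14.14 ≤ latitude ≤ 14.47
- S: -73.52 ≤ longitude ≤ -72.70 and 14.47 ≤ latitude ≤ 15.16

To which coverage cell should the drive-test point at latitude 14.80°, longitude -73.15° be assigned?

S

The point has longitude = -73.15 and latitude = 14.80.
Only S satisfies -73.52 ≤ longitude ≤ -72.70 and 14.47 ≤ latitude ≤ 15.16.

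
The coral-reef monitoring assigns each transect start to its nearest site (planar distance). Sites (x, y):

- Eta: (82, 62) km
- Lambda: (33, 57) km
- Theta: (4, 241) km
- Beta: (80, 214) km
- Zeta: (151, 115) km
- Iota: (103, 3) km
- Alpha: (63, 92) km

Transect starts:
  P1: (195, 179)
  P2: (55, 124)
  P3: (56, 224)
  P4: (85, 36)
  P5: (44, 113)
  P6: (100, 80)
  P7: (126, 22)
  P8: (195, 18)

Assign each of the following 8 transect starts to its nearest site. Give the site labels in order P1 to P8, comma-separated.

P1 → Zeta (d²=6032.00)
P2 → Alpha (d²=1088.00)
P3 → Beta (d²=676.00)
P4 → Eta (d²=685.00)
P5 → Alpha (d²=802.00)
P6 → Eta (d²=648.00)
P7 → Iota (d²=890.00)
P8 → Iota (d²=8689.00)

Zeta, Alpha, Beta, Eta, Alpha, Eta, Iota, Iota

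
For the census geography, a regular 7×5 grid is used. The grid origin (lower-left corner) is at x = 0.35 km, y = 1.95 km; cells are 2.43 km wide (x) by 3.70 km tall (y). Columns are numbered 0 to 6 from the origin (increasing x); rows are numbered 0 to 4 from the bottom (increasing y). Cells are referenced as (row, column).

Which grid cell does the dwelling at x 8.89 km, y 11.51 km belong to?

(2, 3)

Column index: ⌊(8.89 − 0.35) / 2.43⌋ = ⌊3.514⌋ = 3
Row offset from origin: ⌊(11.51 − 1.95) / 3.70⌋ = ⌊2.584⌋ = 2 → row 2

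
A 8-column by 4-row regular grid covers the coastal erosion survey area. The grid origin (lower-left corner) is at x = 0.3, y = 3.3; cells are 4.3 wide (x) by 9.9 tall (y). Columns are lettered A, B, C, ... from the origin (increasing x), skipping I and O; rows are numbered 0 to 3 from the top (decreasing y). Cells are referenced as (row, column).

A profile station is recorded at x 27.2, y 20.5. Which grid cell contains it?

Column index: ⌊(27.2 − 0.3) / 4.3⌋ = ⌊6.256⌋ = 6 → column G
Row offset from origin: ⌊(20.5 − 3.3) / 9.9⌋ = ⌊1.737⌋ = 1 → row 2 (counted from top)

(2, G)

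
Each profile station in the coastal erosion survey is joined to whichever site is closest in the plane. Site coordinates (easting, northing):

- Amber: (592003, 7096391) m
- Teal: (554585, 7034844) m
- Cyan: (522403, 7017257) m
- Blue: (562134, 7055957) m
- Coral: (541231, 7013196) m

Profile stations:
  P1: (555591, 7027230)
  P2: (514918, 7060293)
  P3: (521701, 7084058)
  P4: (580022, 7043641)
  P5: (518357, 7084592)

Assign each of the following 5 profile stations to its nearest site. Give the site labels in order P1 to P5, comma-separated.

P1 → Teal (d²=58985032.00)
P2 → Cyan (d²=1908122521.00)
P3 → Blue (d²=2424493690.00)
P4 → Blue (d²=471664400.00)
P5 → Blue (d²=2736388954.00)

Teal, Cyan, Blue, Blue, Blue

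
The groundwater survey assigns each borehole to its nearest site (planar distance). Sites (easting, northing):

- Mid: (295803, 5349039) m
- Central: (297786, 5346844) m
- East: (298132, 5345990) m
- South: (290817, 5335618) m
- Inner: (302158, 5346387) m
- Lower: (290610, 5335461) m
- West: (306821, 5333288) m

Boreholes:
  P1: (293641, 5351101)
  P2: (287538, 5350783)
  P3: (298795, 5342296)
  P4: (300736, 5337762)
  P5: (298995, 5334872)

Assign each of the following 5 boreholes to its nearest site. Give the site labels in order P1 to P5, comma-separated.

Mid, Mid, East, West, West

P1 → Mid (d²=8926088.00)
P2 → Mid (d²=71351761.00)
P3 → East (d²=14085205.00)
P4 → West (d²=57043901.00)
P5 → West (d²=63755332.00)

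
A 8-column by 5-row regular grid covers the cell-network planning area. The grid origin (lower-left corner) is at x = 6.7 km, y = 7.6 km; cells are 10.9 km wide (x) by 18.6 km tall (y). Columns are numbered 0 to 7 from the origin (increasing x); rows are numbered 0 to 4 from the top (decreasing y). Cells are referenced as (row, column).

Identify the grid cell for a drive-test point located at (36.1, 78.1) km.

Column index: ⌊(36.1 − 6.7) / 10.9⌋ = ⌊2.697⌋ = 2
Row offset from origin: ⌊(78.1 − 7.6) / 18.6⌋ = ⌊3.790⌋ = 3 → row 1 (counted from top)

(1, 2)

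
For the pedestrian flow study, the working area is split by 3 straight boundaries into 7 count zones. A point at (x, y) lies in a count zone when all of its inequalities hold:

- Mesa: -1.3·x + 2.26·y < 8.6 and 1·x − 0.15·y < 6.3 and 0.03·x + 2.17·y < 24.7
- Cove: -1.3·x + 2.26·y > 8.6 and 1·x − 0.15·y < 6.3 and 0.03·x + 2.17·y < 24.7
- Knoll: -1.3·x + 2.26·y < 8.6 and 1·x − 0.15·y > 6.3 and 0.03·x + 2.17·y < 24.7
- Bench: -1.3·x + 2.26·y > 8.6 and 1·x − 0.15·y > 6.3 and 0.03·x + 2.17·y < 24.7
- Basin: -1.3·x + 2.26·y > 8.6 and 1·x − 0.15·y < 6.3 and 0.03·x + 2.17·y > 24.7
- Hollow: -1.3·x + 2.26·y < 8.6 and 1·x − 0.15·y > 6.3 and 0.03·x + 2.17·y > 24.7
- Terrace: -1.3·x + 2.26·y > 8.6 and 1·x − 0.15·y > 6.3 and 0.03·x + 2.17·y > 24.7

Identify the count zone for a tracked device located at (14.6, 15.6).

Terrace

-1.3·14.6 + 2.26·15.6 = 16.276, which is > 8.6
1·14.6 − 0.15·15.6 = 12.260, which is > 6.3
0.03·14.6 + 2.17·15.6 = 34.290, which is > 24.7
This sign pattern matches Terrace.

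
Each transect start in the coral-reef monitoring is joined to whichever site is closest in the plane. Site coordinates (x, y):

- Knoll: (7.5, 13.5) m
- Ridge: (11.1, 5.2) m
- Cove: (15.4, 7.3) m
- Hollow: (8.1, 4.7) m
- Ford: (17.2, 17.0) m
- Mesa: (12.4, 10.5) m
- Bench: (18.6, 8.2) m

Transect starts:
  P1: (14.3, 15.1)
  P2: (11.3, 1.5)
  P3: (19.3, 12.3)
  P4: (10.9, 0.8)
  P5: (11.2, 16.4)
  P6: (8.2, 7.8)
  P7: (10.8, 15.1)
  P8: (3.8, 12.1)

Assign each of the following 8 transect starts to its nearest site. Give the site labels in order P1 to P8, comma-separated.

P1 → Ford (d²=12.02)
P2 → Ridge (d²=13.73)
P3 → Bench (d²=17.30)
P4 → Ridge (d²=19.40)
P5 → Knoll (d²=22.10)
P6 → Hollow (d²=9.62)
P7 → Knoll (d²=13.45)
P8 → Knoll (d²=15.65)

Ford, Ridge, Bench, Ridge, Knoll, Hollow, Knoll, Knoll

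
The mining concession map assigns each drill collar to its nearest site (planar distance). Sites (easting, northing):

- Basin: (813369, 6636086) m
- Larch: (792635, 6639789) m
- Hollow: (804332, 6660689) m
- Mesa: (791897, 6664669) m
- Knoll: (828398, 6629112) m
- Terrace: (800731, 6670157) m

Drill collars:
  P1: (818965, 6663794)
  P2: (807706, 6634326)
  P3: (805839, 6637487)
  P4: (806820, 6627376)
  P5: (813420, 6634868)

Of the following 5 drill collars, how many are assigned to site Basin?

4

P1 → Hollow
P2 → Basin
P3 → Basin
P4 → Basin
P5 → Basin
4 of the 5 go to Basin.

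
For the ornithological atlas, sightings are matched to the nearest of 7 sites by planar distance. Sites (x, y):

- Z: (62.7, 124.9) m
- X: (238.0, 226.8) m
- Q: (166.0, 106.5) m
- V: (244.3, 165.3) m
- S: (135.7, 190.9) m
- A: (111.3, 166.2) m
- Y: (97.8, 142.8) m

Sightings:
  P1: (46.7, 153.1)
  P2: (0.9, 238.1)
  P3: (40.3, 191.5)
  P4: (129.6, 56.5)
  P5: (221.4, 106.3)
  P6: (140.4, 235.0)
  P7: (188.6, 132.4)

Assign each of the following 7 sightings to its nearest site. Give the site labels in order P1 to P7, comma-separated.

P1 → Z (d²=1051.24)
P2 → Z (d²=16633.48)
P3 → Z (d²=4937.32)
P4 → Q (d²=3824.96)
P5 → Q (d²=3069.20)
P6 → S (d²=1966.90)
P7 → Q (d²=1181.57)

Z, Z, Z, Q, Q, S, Q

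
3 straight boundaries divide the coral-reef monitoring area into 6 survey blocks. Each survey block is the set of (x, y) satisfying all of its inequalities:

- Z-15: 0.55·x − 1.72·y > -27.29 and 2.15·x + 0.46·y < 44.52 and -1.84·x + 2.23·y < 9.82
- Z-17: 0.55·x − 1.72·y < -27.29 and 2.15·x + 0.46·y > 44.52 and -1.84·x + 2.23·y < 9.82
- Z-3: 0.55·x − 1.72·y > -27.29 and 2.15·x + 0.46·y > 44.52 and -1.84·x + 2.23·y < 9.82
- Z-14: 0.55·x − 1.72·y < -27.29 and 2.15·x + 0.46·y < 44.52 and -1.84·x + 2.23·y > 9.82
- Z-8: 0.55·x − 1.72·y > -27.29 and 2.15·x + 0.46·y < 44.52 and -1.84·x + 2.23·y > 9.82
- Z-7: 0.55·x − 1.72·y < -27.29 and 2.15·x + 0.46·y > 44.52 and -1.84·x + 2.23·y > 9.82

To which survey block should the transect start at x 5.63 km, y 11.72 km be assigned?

0.55·5.63 − 1.72·11.72 = -17.062, which is > -27.29
2.15·5.63 + 0.46·11.72 = 17.496, which is < 44.52
-1.84·5.63 + 2.23·11.72 = 15.776, which is > 9.82
This sign pattern matches Z-8.

Z-8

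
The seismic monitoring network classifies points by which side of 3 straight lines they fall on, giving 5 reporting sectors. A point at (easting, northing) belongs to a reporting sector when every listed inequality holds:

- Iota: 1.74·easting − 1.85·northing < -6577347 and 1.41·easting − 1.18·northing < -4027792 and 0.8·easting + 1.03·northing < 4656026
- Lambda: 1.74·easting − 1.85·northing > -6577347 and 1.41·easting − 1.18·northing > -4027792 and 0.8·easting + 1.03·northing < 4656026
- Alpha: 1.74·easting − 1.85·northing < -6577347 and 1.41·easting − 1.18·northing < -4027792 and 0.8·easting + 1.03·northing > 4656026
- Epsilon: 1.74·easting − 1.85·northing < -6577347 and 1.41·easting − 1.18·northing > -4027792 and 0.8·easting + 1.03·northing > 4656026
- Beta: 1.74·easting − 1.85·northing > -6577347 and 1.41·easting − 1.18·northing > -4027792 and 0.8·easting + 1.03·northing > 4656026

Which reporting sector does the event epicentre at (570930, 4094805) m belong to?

1.74·570930 − 1.85·4094805 = -6581971.050, which is < -6577347
1.41·570930 − 1.18·4094805 = -4026858.600, which is > -4027792
0.8·570930 + 1.03·4094805 = 4674393.150, which is > 4656026
This sign pattern matches Epsilon.

Epsilon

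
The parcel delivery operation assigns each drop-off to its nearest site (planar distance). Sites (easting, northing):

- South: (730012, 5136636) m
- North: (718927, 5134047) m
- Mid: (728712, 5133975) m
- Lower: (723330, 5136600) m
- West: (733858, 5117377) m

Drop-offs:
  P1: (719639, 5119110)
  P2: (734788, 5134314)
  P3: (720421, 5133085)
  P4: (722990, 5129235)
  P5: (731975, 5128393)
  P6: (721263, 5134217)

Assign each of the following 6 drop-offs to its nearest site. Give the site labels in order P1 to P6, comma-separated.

West, South, North, North, Mid, North

P1 → West (d²=205183250.00)
P2 → South (d²=28201860.00)
P3 → North (d²=3157480.00)
P4 → North (d²=39663313.00)
P5 → Mid (d²=41805893.00)
P6 → North (d²=5485796.00)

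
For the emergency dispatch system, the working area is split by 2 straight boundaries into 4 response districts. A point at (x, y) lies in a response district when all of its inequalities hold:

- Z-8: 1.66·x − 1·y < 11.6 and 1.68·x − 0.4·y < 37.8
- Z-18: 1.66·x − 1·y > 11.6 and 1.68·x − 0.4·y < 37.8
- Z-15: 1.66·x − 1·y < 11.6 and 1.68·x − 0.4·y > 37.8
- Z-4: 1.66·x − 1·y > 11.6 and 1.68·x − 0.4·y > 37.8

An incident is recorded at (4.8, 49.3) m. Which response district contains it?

1.66·4.8 − 1·49.3 = -41.332, which is < 11.6
1.68·4.8 − 0.4·49.3 = -11.656, which is < 37.8
This sign pattern matches Z-8.

Z-8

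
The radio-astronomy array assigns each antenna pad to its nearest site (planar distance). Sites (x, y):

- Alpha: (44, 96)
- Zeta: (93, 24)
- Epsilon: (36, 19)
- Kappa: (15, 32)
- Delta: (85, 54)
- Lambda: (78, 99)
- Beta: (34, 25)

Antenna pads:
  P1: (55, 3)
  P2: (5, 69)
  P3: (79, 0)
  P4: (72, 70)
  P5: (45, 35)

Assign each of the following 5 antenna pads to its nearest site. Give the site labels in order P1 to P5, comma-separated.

Epsilon, Kappa, Zeta, Delta, Beta

P1 → Epsilon (d²=617.00)
P2 → Kappa (d²=1469.00)
P3 → Zeta (d²=772.00)
P4 → Delta (d²=425.00)
P5 → Beta (d²=221.00)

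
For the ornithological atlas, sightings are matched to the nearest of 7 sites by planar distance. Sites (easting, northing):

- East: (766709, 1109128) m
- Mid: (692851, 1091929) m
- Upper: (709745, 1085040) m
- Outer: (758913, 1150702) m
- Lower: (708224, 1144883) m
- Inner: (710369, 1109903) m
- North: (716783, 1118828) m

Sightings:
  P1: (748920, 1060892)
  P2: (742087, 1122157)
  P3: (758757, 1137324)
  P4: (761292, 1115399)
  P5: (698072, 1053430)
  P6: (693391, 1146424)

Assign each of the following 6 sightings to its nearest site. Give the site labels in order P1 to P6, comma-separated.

P1 → Upper (d²=2117806529.00)
P2 → North (d²=651374657.00)
P3 → Outer (d²=178995220.00)
P4 → East (d²=68669330.00)
P5 → Upper (d²=1135451029.00)
P6 → Lower (d²=222392570.00)

Upper, North, Outer, East, Upper, Lower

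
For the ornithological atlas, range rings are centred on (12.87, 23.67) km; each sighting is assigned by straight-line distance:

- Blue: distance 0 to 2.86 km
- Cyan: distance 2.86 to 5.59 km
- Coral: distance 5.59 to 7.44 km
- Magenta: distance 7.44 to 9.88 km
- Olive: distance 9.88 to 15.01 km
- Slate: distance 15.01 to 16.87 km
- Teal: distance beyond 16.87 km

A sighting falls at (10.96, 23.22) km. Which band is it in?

Blue

Distance = √((10.96−12.87)² + (23.22−23.67)²) = √(3.648 + 0.203) = 1.962 km.
0 ≤ 1.962 < 2.86 → Blue.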